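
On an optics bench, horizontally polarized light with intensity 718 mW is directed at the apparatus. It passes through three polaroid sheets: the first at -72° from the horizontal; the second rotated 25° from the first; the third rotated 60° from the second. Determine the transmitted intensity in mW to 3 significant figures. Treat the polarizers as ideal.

I₁ = 718 mW · cos²(72°) = 68.56 mW.
I₂ = I₁ · cos²(25°) = 68.56 · 0.8214 = 56.32 mW.
I₃ = I₂ · cos²(60°) = 56.32 · 0.25 = 14.08 mW.

I ≈ 14.1 mW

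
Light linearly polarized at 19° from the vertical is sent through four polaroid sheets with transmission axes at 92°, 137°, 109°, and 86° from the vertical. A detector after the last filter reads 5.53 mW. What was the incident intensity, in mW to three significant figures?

By Malus's law, I₁ = I₀ cos²(92° − 19°) = I₀ cos²(73°) = 0.08548 I₀.
I₂ = I₁ cos²(137° − 92°) = 0.08548 I₀ · cos²(45°) = 0.04274 I₀.
I₃ = I₂ cos²(109° − 137°) = 0.04274 I₀ · cos²(28°) = 0.03332 I₀.
I₄ = I₃ cos²(86° − 109°) = 0.03332 I₀ · cos²(23°) = 0.02823 I₀.
So 5.53 mW = 0.02823 I₀, giving I₀ = 5.53/0.02823 = 195.9 mW.

I₀ ≈ 196 mW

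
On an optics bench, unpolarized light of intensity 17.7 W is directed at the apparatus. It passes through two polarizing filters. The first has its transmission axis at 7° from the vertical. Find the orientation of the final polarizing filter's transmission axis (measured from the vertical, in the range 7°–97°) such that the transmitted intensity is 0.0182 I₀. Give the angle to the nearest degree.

θ ≈ 86°

Unpolarized light through the first polarizer → I₁ = ½ I₀, now polarized at 7°.
Need I₂/I₀ = 0.0182, so cos²(θ − 7°) = 0.0182 / 0.5 = 0.0364.
θ − 7° = arccos(√0.0364) = 79.0°, giving θ ≈ 7 + 79.0 = 86.0°.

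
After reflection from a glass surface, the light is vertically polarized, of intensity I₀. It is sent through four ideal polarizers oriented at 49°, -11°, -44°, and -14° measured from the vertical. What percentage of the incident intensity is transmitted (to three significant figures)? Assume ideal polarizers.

≈ 5.68%

By Malus's law, I₁ = I₀ cos²(49° − 0°) = I₀ cos²(49°) = 0.4304 I₀.
I₂ = I₁ cos²(-11° − 49°) = 0.4304 I₀ · cos²(60°) = 0.1076 I₀.
I₃ = I₂ cos²(-44° + 11°) = 0.1076 I₀ · cos²(33°) = 0.07568 I₀.
I₄ = I₃ cos²(-14° + 44°) = 0.07568 I₀ · cos²(30°) = 0.05676 I₀.
That is 5.676% of the incident intensity.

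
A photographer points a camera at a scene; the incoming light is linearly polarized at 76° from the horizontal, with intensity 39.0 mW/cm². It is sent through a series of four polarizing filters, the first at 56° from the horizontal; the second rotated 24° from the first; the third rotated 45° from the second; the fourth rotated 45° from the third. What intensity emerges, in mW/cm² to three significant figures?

By Malus's law, I₁ = 39.0 mW/cm² · cos²(20°) = 34.44 mW/cm².
I₂ = I₁ · cos²(24°) = 34.44 · 0.8346 = 28.74 mW/cm².
I₃ = I₂ · cos²(45°) = 28.74 · 0.5 = 14.37 mW/cm².
I₄ = I₃ · cos²(45°) = 14.37 · 0.5 = 7.185 mW/cm².

I ≈ 7.19 mW/cm²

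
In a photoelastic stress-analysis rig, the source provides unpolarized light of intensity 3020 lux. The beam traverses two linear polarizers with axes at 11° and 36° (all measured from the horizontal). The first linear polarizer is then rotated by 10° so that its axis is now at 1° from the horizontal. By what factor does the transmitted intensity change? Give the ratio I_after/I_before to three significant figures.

I_new/I_old ≈ 0.817

Before rotation:
Unpolarized light through the first polarizer → I₁ = ½ I₀, now polarized at 11°.
I₂ = I₁ cos²(36° − 11°) = 0.5 I₀ · cos²(25°) = 0.4107 I₀.
After rotation:
Unpolarized light through the first polarizer → I₁ = ½ I₀, now polarized at 1°.
I₂ = I₁ cos²(36° − 1°) = 0.5 I₀ · cos²(35°) = 0.3355 I₀.
Ratio = 0.3355 / 0.4107 = 0.8169.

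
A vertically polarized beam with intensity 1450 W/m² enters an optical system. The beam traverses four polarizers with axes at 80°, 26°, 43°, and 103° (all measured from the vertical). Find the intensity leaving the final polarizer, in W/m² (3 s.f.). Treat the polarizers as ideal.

I ≈ 3.45 W/m²

By Malus's law, I₁ = 1450 W/m² · cos²(80°) = 43.72 W/m².
I₂ = I₁ · cos²(54°) = 43.72 · 0.3455 = 15.11 W/m².
I₃ = I₂ · cos²(17°) = 15.11 · 0.9145 = 13.81 W/m².
I₄ = I₃ · cos²(60°) = 13.81 · 0.25 = 3.454 W/m².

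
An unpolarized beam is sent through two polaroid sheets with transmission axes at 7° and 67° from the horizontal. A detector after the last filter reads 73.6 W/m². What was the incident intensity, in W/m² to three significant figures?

I₀ ≈ 589 W/m²

Unpolarized light through the first polarizer → I₁ = ½ I₀, now polarized at 7°.
I₂ = I₁ cos²(67° − 7°) = 0.5 I₀ · cos²(60°) = 0.125 I₀.
So 73.6 W/m² = 0.125 I₀, giving I₀ = 73.6/0.125 = 588.8 W/m².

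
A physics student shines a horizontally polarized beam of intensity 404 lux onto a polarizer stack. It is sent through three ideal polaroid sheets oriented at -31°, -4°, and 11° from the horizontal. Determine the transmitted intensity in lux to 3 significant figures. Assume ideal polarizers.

I₁ = 404 lux · cos²(31°) = 296.8 lux.
I₂ = I₁ · cos²(27°) = 296.8 · 0.7939 = 235.7 lux.
I₃ = I₂ · cos²(15°) = 235.7 · 0.933 = 219.9 lux.

I ≈ 220 lux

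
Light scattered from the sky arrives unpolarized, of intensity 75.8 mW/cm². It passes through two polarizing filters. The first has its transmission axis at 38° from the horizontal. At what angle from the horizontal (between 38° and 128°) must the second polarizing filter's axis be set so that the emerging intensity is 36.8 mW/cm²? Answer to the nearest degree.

θ ≈ 48°

Unpolarized light through the first polarizer → I₁ = ½ I₀, now polarized at 38°.
Target fraction: 36.8 / 75.8 mW/cm² = 0.4855 of I₀.
Need I₂/I₀ = 0.4855, so cos²(θ − 38°) = 0.4855 / 0.5 = 0.971.
θ − 38° = arccos(√0.971) = 9.8°, giving θ ≈ 38 + 9.8 = 47.8°.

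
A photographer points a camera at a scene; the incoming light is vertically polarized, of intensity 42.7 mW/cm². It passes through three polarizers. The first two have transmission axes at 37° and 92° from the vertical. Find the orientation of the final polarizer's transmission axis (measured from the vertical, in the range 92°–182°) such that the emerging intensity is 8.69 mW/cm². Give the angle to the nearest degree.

θ ≈ 102°

I₁ = I₀ cos²(37° − 0°) = I₀ cos²(37°) = 0.6378 I₀.
I₂ = I₁ cos²(92° − 37°) = 0.6378 I₀ · cos²(55°) = 0.2098 I₀.
Target fraction: 8.69 / 42.7 mW/cm² = 0.2035 of I₀.
Need I₃/I₀ = 0.2035, so cos²(θ − 92°) = 0.2035 / 0.2098 = 0.9699.
θ − 92° = arccos(√0.9699) = 10.0°, giving θ ≈ 92 + 10.0 = 102.0°.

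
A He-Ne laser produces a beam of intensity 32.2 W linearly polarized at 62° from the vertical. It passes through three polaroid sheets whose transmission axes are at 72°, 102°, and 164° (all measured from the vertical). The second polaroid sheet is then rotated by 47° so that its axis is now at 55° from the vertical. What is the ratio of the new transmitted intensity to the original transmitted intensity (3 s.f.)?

I_new/I_old ≈ 0.586

Before rotation:
I₁ = I₀ cos²(72° − 62°) = I₀ cos²(10°) = 0.9698 I₀.
I₂ = I₁ cos²(102° − 72°) = 0.9698 I₀ · cos²(30°) = 0.7274 I₀.
I₃ = I₂ cos²(164° − 102°) = 0.7274 I₀ · cos²(62°) = 0.1603 I₀.
After rotation:
I₁ = I₀ cos²(72° − 62°) = I₀ cos²(10°) = 0.9698 I₀.
I₂ = I₁ cos²(55° − 72°) = 0.9698 I₀ · cos²(17°) = 0.8869 I₀.
Angle between axes 2 and 3: 71°. I₃ = 0.8869 I₀ · cos²(71°) = 0.09401 I₀.
Ratio = 0.09401 / 0.1603 = 0.5864.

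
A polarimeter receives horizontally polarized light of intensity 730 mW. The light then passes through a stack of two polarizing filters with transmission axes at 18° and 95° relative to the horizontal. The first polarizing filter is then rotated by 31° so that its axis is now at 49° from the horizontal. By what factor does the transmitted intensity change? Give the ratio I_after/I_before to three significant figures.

Before rotation:
I₁ = I₀ cos²(18° − 0°) = I₀ cos²(18°) = 0.9045 I₀.
I₂ = I₁ cos²(95° − 18°) = 0.9045 I₀ · cos²(77°) = 0.04577 I₀.
After rotation:
I₁ = I₀ cos²(49° − 0°) = I₀ cos²(49°) = 0.4304 I₀.
I₂ = I₁ cos²(95° − 49°) = 0.4304 I₀ · cos²(46°) = 0.2077 I₀.
Ratio = 0.2077 / 0.04577 = 4.538.

I_new/I_old ≈ 4.54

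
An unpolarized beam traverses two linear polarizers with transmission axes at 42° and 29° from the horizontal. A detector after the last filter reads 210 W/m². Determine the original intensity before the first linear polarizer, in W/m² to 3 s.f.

Unpolarized light through the first polarizer → I₁ = ½ I₀, now polarized at 42°.
I₂ = I₁ cos²(29° − 42°) = 0.5 I₀ · cos²(13°) = 0.4747 I₀.
So 210 W/m² = 0.4747 I₀, giving I₀ = 210/0.4747 = 442.4 W/m².

I₀ ≈ 442 W/m²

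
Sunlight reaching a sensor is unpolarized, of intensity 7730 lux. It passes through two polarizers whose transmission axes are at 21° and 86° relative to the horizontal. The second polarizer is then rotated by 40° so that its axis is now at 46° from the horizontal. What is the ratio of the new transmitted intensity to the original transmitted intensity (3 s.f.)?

Before rotation:
Unpolarized light through the first polarizer → I₁ = ½ I₀, now polarized at 21°.
I₂ = I₁ cos²(86° − 21°) = 0.5 I₀ · cos²(65°) = 0.0893 I₀.
After rotation:
Unpolarized light through the first polarizer → I₁ = ½ I₀, now polarized at 21°.
I₂ = I₁ cos²(46° − 21°) = 0.5 I₀ · cos²(25°) = 0.4107 I₀.
Ratio = 0.4107 / 0.0893 = 4.599.

I_new/I_old ≈ 4.60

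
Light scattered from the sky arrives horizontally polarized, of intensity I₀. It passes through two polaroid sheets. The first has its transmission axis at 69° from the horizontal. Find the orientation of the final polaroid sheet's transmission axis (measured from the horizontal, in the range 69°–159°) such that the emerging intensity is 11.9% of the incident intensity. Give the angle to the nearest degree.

I₁ = I₀ cos²(69° − 0°) = I₀ cos²(69°) = 0.1284 I₀.
Need I₂/I₀ = 0.119, so cos²(θ − 69°) = 0.119 / 0.1284 = 0.9266.
θ − 69° = arccos(√0.9266) = 15.7°, giving θ ≈ 69 + 15.7 = 84.7°.

θ ≈ 85°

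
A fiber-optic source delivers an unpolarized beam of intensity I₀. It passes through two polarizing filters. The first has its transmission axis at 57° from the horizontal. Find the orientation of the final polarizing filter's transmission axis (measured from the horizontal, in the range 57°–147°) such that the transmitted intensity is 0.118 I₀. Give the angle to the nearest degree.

Unpolarized light through the first polarizer → I₁ = ½ I₀, now polarized at 57°.
Need I₂/I₀ = 0.118, so cos²(θ − 57°) = 0.118 / 0.5 = 0.236.
θ − 57° = arccos(√0.236) = 60.9°, giving θ ≈ 57 + 60.9 = 117.9°.

θ ≈ 118°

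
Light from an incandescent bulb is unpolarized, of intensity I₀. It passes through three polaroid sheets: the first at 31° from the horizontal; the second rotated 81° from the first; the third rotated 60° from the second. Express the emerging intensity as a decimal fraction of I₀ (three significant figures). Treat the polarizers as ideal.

≈ 0.00306 I₀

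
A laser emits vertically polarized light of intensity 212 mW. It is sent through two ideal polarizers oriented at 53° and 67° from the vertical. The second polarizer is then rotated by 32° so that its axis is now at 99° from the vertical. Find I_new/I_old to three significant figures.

I_new/I_old ≈ 0.513

Before rotation:
I₁ = I₀ cos²(53° − 0°) = I₀ cos²(53°) = 0.3622 I₀.
I₂ = I₁ cos²(67° − 53°) = 0.3622 I₀ · cos²(14°) = 0.341 I₀.
After rotation:
I₁ = I₀ cos²(53° − 0°) = I₀ cos²(53°) = 0.3622 I₀.
I₂ = I₁ cos²(99° − 53°) = 0.3622 I₀ · cos²(46°) = 0.1748 I₀.
Ratio = 0.1748 / 0.341 = 0.5125.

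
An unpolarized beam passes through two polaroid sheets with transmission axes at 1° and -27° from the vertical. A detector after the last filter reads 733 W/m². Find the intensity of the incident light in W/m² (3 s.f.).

I₀ ≈ 1880 W/m²

Unpolarized light through the first polarizer → I₁ = ½ I₀, now polarized at 1°.
I₂ = I₁ cos²(-27° − 1°) = 0.5 I₀ · cos²(28°) = 0.3898 I₀.
So 733 W/m² = 0.3898 I₀, giving I₀ = 733/0.3898 = 1880 W/m².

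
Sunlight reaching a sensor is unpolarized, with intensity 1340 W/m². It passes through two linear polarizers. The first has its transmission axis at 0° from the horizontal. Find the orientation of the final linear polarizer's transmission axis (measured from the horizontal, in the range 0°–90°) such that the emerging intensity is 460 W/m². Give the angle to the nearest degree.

θ ≈ 34°

Unpolarized light through the first polarizer → I₁ = ½ I₀, now polarized at 0°.
Target fraction: 460 / 1340 W/m² = 0.3433 of I₀.
Need I₂/I₀ = 0.3433, so cos²(θ − 0°) = 0.3433 / 0.5 = 0.6866.
θ − 0° = arccos(√0.6866) = 34.0°, giving θ ≈ 0 + 34.0 = 34.0°.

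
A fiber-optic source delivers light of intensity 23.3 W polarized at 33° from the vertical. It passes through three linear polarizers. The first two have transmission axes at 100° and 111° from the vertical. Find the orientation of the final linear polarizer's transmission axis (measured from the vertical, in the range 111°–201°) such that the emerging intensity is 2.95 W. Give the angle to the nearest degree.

θ ≈ 133°

I₁ = I₀ cos²(100° − 33°) = I₀ cos²(67°) = 0.1527 I₀.
I₂ = I₁ cos²(111° − 100°) = 0.1527 I₀ · cos²(11°) = 0.1471 I₀.
Target fraction: 2.95 / 23.3 W = 0.1266 of I₀.
Need I₃/I₀ = 0.1266, so cos²(θ − 111°) = 0.1266 / 0.1471 = 0.8606.
θ − 111° = arccos(√0.8606) = 21.9°, giving θ ≈ 111 + 21.9 = 132.9°.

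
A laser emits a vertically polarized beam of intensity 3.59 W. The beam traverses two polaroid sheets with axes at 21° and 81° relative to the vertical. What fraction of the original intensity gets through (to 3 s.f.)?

I₁ = 3.59 W · cos²(21°) = 3.129 W.
I₂ = I₁ · cos²(60°) = 3.129 · 0.25 = 0.7822 W.
Transmitted fraction = 0.2179.

I/I₀ ≈ 0.218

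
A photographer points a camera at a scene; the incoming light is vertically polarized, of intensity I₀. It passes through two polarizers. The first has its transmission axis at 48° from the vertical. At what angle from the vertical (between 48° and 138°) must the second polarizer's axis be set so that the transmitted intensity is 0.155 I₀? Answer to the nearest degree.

By Malus's law, I₁ = I₀ cos²(48° − 0°) = I₀ cos²(48°) = 0.4477 I₀.
Need I₂/I₀ = 0.155, so cos²(θ − 48°) = 0.155 / 0.4477 = 0.3462.
θ − 48° = arccos(√0.3462) = 54.0°, giving θ ≈ 48 + 54.0 = 102.0°.

θ ≈ 102°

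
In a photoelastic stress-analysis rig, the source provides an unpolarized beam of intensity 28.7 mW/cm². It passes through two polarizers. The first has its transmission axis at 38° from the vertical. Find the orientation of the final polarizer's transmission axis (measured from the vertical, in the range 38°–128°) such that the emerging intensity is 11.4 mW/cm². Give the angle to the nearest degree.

Unpolarized light through the first polarizer → I₁ = ½ I₀, now polarized at 38°.
Target fraction: 11.4 / 28.7 mW/cm² = 0.3972 of I₀.
Need I₂/I₀ = 0.3972, so cos²(θ − 38°) = 0.3972 / 0.5 = 0.7944.
θ − 38° = arccos(√0.7944) = 27.0°, giving θ ≈ 38 + 27.0 = 65.0°.

θ ≈ 65°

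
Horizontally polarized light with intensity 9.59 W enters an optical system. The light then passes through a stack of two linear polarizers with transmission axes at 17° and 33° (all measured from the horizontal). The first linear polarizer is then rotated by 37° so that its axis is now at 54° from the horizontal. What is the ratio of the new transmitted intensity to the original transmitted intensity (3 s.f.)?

I_new/I_old ≈ 0.356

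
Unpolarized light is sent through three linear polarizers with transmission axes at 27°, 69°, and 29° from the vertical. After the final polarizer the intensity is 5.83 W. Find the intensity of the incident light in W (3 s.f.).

I₀ ≈ 36.0 W

Unpolarized light through the first polarizer → I₁ = ½ I₀, now polarized at 27°.
I₂ = I₁ cos²(69° − 27°) = 0.5 I₀ · cos²(42°) = 0.2761 I₀.
I₃ = I₂ cos²(29° − 69°) = 0.2761 I₀ · cos²(40°) = 0.162 I₀.
So 5.83 W = 0.162 I₀, giving I₀ = 5.83/0.162 = 35.98 W.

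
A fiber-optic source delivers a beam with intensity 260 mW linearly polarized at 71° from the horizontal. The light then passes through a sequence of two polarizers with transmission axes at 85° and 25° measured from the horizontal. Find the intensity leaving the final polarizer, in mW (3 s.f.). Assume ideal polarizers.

I ≈ 61.2 mW

By Malus's law, I₁ = 260 mW · cos²(14°) = 244.8 mW.
I₂ = I₁ · cos²(60°) = 244.8 · 0.25 = 61.2 mW.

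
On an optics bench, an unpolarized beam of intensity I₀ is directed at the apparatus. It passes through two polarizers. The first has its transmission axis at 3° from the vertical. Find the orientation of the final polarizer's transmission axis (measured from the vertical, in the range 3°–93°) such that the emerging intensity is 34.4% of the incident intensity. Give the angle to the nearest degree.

Unpolarized light through the first polarizer → I₁ = ½ I₀, now polarized at 3°.
Need I₂/I₀ = 0.344, so cos²(θ − 3°) = 0.344 / 0.5 = 0.688.
θ − 3° = arccos(√0.688) = 34.0°, giving θ ≈ 3 + 34.0 = 37.0°.

θ ≈ 37°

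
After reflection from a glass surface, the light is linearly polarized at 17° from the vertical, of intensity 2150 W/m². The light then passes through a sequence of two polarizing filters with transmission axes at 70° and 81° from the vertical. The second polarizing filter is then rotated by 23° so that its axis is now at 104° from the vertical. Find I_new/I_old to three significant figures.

Before rotation:
I₁ = I₀ cos²(70° − 17°) = I₀ cos²(53°) = 0.3622 I₀.
I₂ = I₁ cos²(81° − 70°) = 0.3622 I₀ · cos²(11°) = 0.349 I₀.
After rotation:
I₁ = I₀ cos²(70° − 17°) = I₀ cos²(53°) = 0.3622 I₀.
I₂ = I₁ cos²(104° − 70°) = 0.3622 I₀ · cos²(34°) = 0.2489 I₀.
Ratio = 0.2489 / 0.349 = 0.7133.

I_new/I_old ≈ 0.713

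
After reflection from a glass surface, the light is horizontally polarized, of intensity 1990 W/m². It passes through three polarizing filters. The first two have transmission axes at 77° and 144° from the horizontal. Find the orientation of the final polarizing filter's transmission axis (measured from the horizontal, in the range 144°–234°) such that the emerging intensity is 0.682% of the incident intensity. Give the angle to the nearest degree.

By Malus's law, I₁ = I₀ cos²(77° − 0°) = I₀ cos²(77°) = 0.0506 I₀.
I₂ = I₁ cos²(144° − 77°) = 0.0506 I₀ · cos²(67°) = 0.007726 I₀.
Need I₃/I₀ = 0.00682, so cos²(θ − 144°) = 0.00682 / 0.007726 = 0.8828.
θ − 144° = arccos(√0.8828) = 20.0°, giving θ ≈ 144 + 20.0 = 164.0°.

θ ≈ 164°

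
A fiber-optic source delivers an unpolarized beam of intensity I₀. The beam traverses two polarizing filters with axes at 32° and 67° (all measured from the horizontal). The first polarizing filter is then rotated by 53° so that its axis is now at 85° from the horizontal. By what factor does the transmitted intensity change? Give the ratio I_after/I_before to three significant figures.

I_new/I_old ≈ 1.35

Before rotation:
Unpolarized light through the first polarizer → I₁ = ½ I₀, now polarized at 32°.
I₂ = I₁ cos²(67° − 32°) = 0.5 I₀ · cos²(35°) = 0.3355 I₀.
After rotation:
Unpolarized light through the first polarizer → I₁ = ½ I₀, now polarized at 85°.
I₂ = I₁ cos²(67° − 85°) = 0.5 I₀ · cos²(18°) = 0.4523 I₀.
Ratio = 0.4523 / 0.3355 = 1.348.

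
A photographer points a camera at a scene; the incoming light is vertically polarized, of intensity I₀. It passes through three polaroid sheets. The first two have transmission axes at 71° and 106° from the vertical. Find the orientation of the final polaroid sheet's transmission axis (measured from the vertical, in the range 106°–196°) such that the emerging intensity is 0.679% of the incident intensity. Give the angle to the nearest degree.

By Malus's law, I₁ = I₀ cos²(71° − 0°) = I₀ cos²(71°) = 0.106 I₀.
I₂ = I₁ cos²(106° − 71°) = 0.106 I₀ · cos²(35°) = 0.07112 I₀.
Need I₃/I₀ = 0.00679, so cos²(θ − 106°) = 0.00679 / 0.07112 = 0.09547.
θ − 106° = arccos(√0.09547) = 72.0°, giving θ ≈ 106 + 72.0 = 178.0°.

θ ≈ 178°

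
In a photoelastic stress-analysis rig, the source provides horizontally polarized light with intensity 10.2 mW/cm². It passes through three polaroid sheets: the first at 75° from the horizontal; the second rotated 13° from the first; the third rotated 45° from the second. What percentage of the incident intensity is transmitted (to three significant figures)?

≈ 3.18%

I₁ = 10.2 mW/cm² · cos²(75°) = 0.6833 mW/cm².
I₂ = I₁ · cos²(13°) = 0.6833 · 0.9494 = 0.6487 mW/cm².
I₃ = I₂ · cos²(45°) = 0.6487 · 0.5 = 0.3243 mW/cm².
That is 3.18% of the incident intensity.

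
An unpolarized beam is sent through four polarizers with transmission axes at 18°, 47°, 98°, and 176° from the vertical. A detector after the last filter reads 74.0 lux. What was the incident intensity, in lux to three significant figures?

Unpolarized light through the first polarizer → I₁ = ½ I₀, now polarized at 18°.
I₂ = I₁ cos²(47° − 18°) = 0.5 I₀ · cos²(29°) = 0.3825 I₀.
I₃ = I₂ cos²(98° − 47°) = 0.3825 I₀ · cos²(51°) = 0.1515 I₀.
I₄ = I₃ cos²(176° − 98°) = 0.1515 I₀ · cos²(78°) = 0.006548 I₀.
So 74.0 lux = 0.006548 I₀, giving I₀ = 74.0/0.006548 = 1.13e+04 lux.

I₀ ≈ 1.13e4 lux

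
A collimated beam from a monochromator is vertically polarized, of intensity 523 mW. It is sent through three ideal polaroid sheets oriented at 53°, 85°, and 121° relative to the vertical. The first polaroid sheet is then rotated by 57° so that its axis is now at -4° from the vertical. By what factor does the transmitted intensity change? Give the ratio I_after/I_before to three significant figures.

I_new/I_old ≈ 0.00116

Before rotation:
By Malus's law, I₁ = I₀ cos²(53° − 0°) = I₀ cos²(53°) = 0.3622 I₀.
I₂ = I₁ cos²(85° − 53°) = 0.3622 I₀ · cos²(32°) = 0.2605 I₀.
I₃ = I₂ cos²(121° − 85°) = 0.2605 I₀ · cos²(36°) = 0.1705 I₀.
After rotation:
I₁ = I₀ cos²(-4° − 0°) = I₀ cos²(4°) = 0.9951 I₀.
I₂ = I₁ cos²(85° + 4°) = 0.9951 I₀ · cos²(89°) = 0.0003031 I₀.
I₃ = I₂ cos²(121° − 85°) = 0.0003031 I₀ · cos²(36°) = 0.0001984 I₀.
Ratio = 0.0001984 / 0.1705 = 0.001164.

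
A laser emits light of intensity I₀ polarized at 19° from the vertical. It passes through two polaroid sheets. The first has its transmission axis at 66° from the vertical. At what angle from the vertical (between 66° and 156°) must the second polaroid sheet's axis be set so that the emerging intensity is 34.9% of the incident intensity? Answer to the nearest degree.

I₁ = I₀ cos²(66° − 19°) = I₀ cos²(47°) = 0.4651 I₀.
Need I₂/I₀ = 0.349, so cos²(θ − 66°) = 0.349 / 0.4651 = 0.7503.
θ − 66° = arccos(√0.7503) = 30.0°, giving θ ≈ 66 + 30.0 = 96.0°.

θ ≈ 96°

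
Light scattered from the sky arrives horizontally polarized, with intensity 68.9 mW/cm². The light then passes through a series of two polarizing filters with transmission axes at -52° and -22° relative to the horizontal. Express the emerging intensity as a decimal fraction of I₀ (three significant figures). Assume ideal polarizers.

I/I₀ ≈ 0.284

I₁ = 68.9 mW/cm² · cos²(52°) = 26.12 mW/cm².
I₂ = I₁ · cos²(30°) = 26.12 · 0.75 = 19.59 mW/cm².
Transmitted fraction = 0.2843.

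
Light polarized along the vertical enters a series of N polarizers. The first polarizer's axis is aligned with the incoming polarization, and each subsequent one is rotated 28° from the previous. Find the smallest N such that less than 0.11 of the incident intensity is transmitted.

First polarizer is aligned with the polarization: full transmission.
Each further stage multiplies by cos²(28°) = 0.7796.
After N polarizers: T = 0.7796^(N−1). Require T < 0.11 ⇒ N−1 > ln(0.11)/ln(0.7796) = 8.87, so N−1 ≥ 9 and N = 10.
Check: N=10 gives T = 0.1064 < 0.11; N=9 gives T = 0.1364.

N = 10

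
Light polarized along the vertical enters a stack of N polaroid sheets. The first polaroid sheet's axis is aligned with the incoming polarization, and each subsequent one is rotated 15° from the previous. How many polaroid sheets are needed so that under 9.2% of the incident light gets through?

N = 36

First polarizer is aligned with the polarization: full transmission.
Each further stage multiplies by cos²(15°) = 0.933.
After N polarizers: T = 0.933^(N−1). Require T < 0.092 ⇒ N−1 > ln(0.092)/ln(0.933) = 34.41, so N−1 ≥ 35 and N = 36.
Check: N=36 gives T = 0.08832 < 0.092; N=35 gives T = 0.09466.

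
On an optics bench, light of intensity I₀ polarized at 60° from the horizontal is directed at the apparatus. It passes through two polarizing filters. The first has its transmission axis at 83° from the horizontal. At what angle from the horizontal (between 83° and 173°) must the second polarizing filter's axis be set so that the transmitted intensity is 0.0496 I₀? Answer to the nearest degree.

θ ≈ 159°

By Malus's law, I₁ = I₀ cos²(83° − 60°) = I₀ cos²(23°) = 0.8473 I₀.
Need I₂/I₀ = 0.0496, so cos²(θ − 83°) = 0.0496 / 0.8473 = 0.05854.
θ − 83° = arccos(√0.05854) = 76.0°, giving θ ≈ 83 + 76.0 = 159.0°.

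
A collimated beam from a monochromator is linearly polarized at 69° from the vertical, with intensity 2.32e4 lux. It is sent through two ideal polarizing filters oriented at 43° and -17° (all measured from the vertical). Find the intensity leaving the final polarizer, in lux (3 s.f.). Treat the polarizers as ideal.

I ≈ 4690 lux

By Malus's law, I₁ = 2.32e4 lux · cos²(26°) = 1.874e+04 lux.
I₂ = I₁ · cos²(60°) = 1.874e+04 · 0.25 = 4685 lux.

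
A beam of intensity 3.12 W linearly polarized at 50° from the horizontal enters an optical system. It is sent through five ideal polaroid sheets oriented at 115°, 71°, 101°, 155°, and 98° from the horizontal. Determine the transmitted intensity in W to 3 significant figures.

I ≈ 0.0222 W

By Malus's law, I₁ = 3.12 W · cos²(65°) = 0.5573 W.
I₂ = I₁ · cos²(44°) = 0.5573 · 0.5174 = 0.2883 W.
I₃ = I₂ · cos²(30°) = 0.2883 · 0.75 = 0.2163 W.
I₄ = I₃ · cos²(54°) = 0.2163 · 0.3455 = 0.07472 W.
I₅ = I₄ · cos²(57°) = 0.07472 · 0.2966 = 0.02216 W.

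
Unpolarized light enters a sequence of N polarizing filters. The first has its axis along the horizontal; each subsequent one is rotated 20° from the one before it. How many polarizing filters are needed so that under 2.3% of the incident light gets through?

N = 26

First polarizer halves the unpolarized light: factor 1/2.
Each further stage multiplies by cos²(20°) = 0.883.
After N polarizers: T = 0.5·0.883^(N−1). Require T < 0.023 ⇒ N−1 > ln(0.023/0.5)/ln(0.883) = 24.75, so N−1 ≥ 25 and N = 26.
Check: N=26 gives T = 0.0223 < 0.023; N=25 gives T = 0.02525.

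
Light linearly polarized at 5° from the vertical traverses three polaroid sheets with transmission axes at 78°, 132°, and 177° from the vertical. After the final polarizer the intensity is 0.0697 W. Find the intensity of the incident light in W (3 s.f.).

I₁ = I₀ cos²(78° − 5°) = I₀ cos²(73°) = 0.08548 I₀.
I₂ = I₁ cos²(132° − 78°) = 0.08548 I₀ · cos²(54°) = 0.02953 I₀.
I₃ = I₂ cos²(177° − 132°) = 0.02953 I₀ · cos²(45°) = 0.01477 I₀.
So 0.0697 W = 0.01477 I₀, giving I₀ = 0.0697/0.01477 = 4.72 W.

I₀ ≈ 4.72 W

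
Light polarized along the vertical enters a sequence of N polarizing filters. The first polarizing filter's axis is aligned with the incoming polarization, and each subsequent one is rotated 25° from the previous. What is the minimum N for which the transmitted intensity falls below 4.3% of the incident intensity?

N = 17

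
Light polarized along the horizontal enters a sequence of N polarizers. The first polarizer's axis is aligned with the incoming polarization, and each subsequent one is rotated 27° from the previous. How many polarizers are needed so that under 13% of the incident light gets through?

N = 10

First polarizer is aligned with the polarization: full transmission.
Each further stage multiplies by cos²(27°) = 0.7939.
After N polarizers: T = 0.7939^(N−1). Require T < 0.13 ⇒ N−1 > ln(0.13)/ln(0.7939) = 8.84, so N−1 ≥ 9 and N = 10.
Check: N=10 gives T = 0.1253 < 0.13; N=9 gives T = 0.1578.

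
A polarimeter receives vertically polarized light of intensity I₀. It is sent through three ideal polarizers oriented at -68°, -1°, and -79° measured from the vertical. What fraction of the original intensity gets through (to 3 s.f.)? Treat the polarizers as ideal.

By Malus's law, I₁ = I₀ cos²(-68° − 0°) = I₀ cos²(68°) = 0.1403 I₀.
I₂ = I₁ cos²(-1° + 68°) = 0.1403 I₀ · cos²(67°) = 0.02142 I₀.
I₃ = I₂ cos²(-79° + 1°) = 0.02142 I₀ · cos²(78°) = 0.0009261 I₀.
Transmitted fraction = 0.0009261.

≈ 0.000926 I₀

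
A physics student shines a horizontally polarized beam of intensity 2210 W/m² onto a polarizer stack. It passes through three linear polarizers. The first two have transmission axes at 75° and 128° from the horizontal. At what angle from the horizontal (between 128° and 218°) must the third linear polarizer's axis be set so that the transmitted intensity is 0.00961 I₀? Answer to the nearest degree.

θ ≈ 179°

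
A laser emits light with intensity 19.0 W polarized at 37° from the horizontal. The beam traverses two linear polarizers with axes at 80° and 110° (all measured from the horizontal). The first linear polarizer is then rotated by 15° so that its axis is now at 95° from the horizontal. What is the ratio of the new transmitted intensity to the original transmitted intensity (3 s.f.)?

Before rotation:
I₁ = I₀ cos²(80° − 37°) = I₀ cos²(43°) = 0.5349 I₀.
I₂ = I₁ cos²(110° − 80°) = 0.5349 I₀ · cos²(30°) = 0.4012 I₀.
After rotation:
I₁ = I₀ cos²(95° − 37°) = I₀ cos²(58°) = 0.2808 I₀.
I₂ = I₁ cos²(110° − 95°) = 0.2808 I₀ · cos²(15°) = 0.262 I₀.
Ratio = 0.262 / 0.4012 = 0.6531.

I_new/I_old ≈ 0.653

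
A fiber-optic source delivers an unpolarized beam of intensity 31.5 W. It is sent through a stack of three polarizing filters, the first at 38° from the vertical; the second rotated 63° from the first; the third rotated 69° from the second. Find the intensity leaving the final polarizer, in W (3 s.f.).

Unpolarized light through the first polarizer → I₁ = 31.5 W/2 = 15.75 W, polarized at 38°.
I₂ = I₁ · cos²(63°) = 15.75 · 0.2061 = 3.246 W.
I₃ = I₂ · cos²(69°) = 3.246 · 0.1284 = 0.4169 W.

I ≈ 0.417 W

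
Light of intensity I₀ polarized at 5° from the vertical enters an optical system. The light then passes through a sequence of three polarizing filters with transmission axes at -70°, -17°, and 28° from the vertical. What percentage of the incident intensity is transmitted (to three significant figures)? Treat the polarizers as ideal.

≈ 1.21%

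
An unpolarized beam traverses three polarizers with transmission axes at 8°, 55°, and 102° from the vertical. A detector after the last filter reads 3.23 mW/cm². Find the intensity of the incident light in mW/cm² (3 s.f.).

Unpolarized light through the first polarizer → I₁ = ½ I₀, now polarized at 8°.
I₂ = I₁ cos²(55° − 8°) = 0.5 I₀ · cos²(47°) = 0.2326 I₀.
I₃ = I₂ cos²(102° − 55°) = 0.2326 I₀ · cos²(47°) = 0.1082 I₀.
So 3.23 mW/cm² = 0.1082 I₀, giving I₀ = 3.23/0.1082 = 29.86 mW/cm².

I₀ ≈ 29.9 mW/cm²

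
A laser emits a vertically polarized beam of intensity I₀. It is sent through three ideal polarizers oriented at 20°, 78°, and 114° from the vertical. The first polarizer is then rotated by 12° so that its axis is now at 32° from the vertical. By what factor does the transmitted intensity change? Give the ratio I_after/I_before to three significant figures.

I_new/I_old ≈ 1.40

Before rotation:
I₁ = I₀ cos²(20° − 0°) = I₀ cos²(20°) = 0.883 I₀.
I₂ = I₁ cos²(78° − 20°) = 0.883 I₀ · cos²(58°) = 0.248 I₀.
I₃ = I₂ cos²(114° − 78°) = 0.248 I₀ · cos²(36°) = 0.1623 I₀.
After rotation:
I₁ = I₀ cos²(32° − 0°) = I₀ cos²(32°) = 0.7192 I₀.
I₂ = I₁ cos²(78° − 32°) = 0.7192 I₀ · cos²(46°) = 0.347 I₀.
I₃ = I₂ cos²(114° − 78°) = 0.347 I₀ · cos²(36°) = 0.2271 I₀.
Ratio = 0.2271 / 0.1623 = 1.4.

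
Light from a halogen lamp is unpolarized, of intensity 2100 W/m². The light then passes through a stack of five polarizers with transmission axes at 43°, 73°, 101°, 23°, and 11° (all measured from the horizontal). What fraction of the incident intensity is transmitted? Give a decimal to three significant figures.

Unpolarized light through the first polarizer → I₁ = 2100 W/m²/2 = 1050 W/m², polarized at 43°.
I₂ = I₁ · cos²(30°) = 1050 · 0.75 = 787.5 W/m².
I₃ = I₂ · cos²(28°) = 787.5 · 0.7796 = 613.9 W/m².
I₄ = I₃ · cos²(78°) = 613.9 · 0.04323 = 26.54 W/m².
I₅ = I₄ · cos²(12°) = 26.54 · 0.9568 = 25.39 W/m².
Transmitted fraction = 0.01209.

I/I₀ ≈ 0.0121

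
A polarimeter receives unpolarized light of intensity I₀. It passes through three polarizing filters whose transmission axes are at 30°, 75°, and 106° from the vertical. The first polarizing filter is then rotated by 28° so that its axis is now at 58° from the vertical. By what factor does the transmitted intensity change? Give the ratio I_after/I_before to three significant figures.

Before rotation:
Unpolarized light through the first polarizer → I₁ = ½ I₀, now polarized at 30°.
I₂ = I₁ cos²(75° − 30°) = 0.5 I₀ · cos²(45°) = 0.25 I₀.
I₃ = I₂ cos²(106° − 75°) = 0.25 I₀ · cos²(31°) = 0.1837 I₀.
After rotation:
Unpolarized light through the first polarizer → I₁ = ½ I₀, now polarized at 58°.
I₂ = I₁ cos²(75° − 58°) = 0.5 I₀ · cos²(17°) = 0.4573 I₀.
I₃ = I₂ cos²(106° − 75°) = 0.4573 I₀ · cos²(31°) = 0.336 I₀.
Ratio = 0.336 / 0.1837 = 1.829.

I_new/I_old ≈ 1.83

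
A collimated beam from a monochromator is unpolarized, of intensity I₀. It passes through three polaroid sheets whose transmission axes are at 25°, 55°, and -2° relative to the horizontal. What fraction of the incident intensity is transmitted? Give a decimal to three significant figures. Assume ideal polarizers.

≈ 0.111 I₀

Unpolarized light through the first polarizer → I₁ = ½ I₀, now polarized at 25°.
I₂ = I₁ cos²(55° − 25°) = 0.5 I₀ · cos²(30°) = 0.375 I₀.
I₃ = I₂ cos²(-2° − 55°) = 0.375 I₀ · cos²(57°) = 0.1112 I₀.
Transmitted fraction = 0.1112.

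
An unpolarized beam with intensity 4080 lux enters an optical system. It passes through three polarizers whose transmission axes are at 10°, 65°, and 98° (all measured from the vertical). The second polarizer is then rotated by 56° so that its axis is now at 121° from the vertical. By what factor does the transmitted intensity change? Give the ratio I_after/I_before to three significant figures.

Before rotation:
Unpolarized light through the first polarizer → I₁ = ½ I₀, now polarized at 10°.
I₂ = I₁ cos²(65° − 10°) = 0.5 I₀ · cos²(55°) = 0.1645 I₀.
I₃ = I₂ cos²(98° − 65°) = 0.1645 I₀ · cos²(33°) = 0.1157 I₀.
After rotation:
Unpolarized light through the first polarizer → I₁ = ½ I₀, now polarized at 10°.
Angle between axes 1 and 2: 69°. I₂ = 0.5 I₀ · cos²(69°) = 0.06421 I₀.
I₃ = I₂ cos²(98° − 121°) = 0.06421 I₀ · cos²(23°) = 0.05441 I₀.
Ratio = 0.05441 / 0.1157 = 0.4703.

I_new/I_old ≈ 0.470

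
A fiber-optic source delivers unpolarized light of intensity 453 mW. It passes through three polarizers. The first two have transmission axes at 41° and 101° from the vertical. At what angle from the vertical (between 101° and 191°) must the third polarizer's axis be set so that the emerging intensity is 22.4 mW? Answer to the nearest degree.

θ ≈ 152°

Unpolarized light through the first polarizer → I₁ = ½ I₀, now polarized at 41°.
I₂ = I₁ cos²(101° − 41°) = 0.5 I₀ · cos²(60°) = 0.125 I₀.
Target fraction: 22.4 / 453 mW = 0.04945 of I₀.
Need I₃/I₀ = 0.04945, so cos²(θ − 101°) = 0.04945 / 0.125 = 0.3956.
θ − 101° = arccos(√0.3956) = 51.0°, giving θ ≈ 101 + 51.0 = 152.0°.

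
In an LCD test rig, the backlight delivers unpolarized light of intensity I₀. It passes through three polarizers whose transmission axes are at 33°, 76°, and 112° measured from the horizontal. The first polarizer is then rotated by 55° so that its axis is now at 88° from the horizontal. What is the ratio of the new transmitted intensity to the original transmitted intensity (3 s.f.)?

I_new/I_old ≈ 1.79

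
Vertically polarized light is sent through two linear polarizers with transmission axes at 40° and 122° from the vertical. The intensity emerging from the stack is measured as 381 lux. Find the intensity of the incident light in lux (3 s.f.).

I₀ ≈ 3.35e4 lux

I₁ = I₀ cos²(40° − 0°) = I₀ cos²(40°) = 0.5868 I₀.
I₂ = I₁ cos²(122° − 40°) = 0.5868 I₀ · cos²(82°) = 0.01137 I₀.
So 381 lux = 0.01137 I₀, giving I₀ = 381/0.01137 = 3.352e+04 lux.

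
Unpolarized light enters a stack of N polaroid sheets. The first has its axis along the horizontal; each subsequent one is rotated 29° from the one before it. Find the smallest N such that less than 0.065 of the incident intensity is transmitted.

N = 9

First polarizer halves the unpolarized light: factor 1/2.
Each further stage multiplies by cos²(29°) = 0.765.
After N polarizers: T = 0.5·0.765^(N−1). Require T < 0.065 ⇒ N−1 > ln(0.065/0.5)/ln(0.765) = 7.61, so N−1 ≥ 8 and N = 9.
Check: N=9 gives T = 0.05862 < 0.065; N=8 gives T = 0.07664.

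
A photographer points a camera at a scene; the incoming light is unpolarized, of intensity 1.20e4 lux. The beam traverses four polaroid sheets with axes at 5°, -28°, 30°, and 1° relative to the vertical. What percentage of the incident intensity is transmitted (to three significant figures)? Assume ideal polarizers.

≈ 7.55%

Unpolarized light through the first polarizer → I₁ = 1.20e4 lux/2 = 6000 lux, polarized at 5°.
I₂ = I₁ · cos²(33°) = 6000 · 0.7034 = 4220 lux.
I₃ = I₂ · cos²(58°) = 4220 · 0.2808 = 1185 lux.
I₄ = I₃ · cos²(29°) = 1185 · 0.765 = 906.6 lux.
That is 7.555% of the incident intensity.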